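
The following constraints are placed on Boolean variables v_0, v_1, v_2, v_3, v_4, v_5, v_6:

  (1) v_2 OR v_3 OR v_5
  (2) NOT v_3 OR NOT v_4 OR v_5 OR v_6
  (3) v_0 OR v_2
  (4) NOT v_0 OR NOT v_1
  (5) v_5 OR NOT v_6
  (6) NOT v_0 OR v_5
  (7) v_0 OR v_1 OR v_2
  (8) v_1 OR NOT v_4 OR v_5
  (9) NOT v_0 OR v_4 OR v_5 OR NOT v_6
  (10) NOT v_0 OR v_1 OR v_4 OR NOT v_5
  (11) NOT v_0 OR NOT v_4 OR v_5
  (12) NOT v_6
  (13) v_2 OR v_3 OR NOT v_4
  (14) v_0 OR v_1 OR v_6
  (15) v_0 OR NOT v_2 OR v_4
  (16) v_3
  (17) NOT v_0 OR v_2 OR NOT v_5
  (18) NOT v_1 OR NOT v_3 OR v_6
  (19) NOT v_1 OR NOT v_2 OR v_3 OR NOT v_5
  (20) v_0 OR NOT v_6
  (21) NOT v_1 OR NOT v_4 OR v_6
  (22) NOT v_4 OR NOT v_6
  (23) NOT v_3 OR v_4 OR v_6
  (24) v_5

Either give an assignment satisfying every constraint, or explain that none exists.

v_0: True; v_1: False; v_2: True; v_3: True; v_4: True; v_5: True; v_6: False

Unit clause (NOT v_6) forces v_6 = False.
Unit clause (v_3) forces v_3 = True.
In (NOT v_1 OR NOT v_3 OR v_6) only NOT v_1 is left, so v_1 = False.
In (NOT v_3 OR v_4 OR v_6) only v_4 is left, so v_4 = True.
Unit clause (v_5) forces v_5 = True.
In (v_0 OR v_1 OR v_6) only v_0 is left, so v_0 = True.
In (NOT v_0 OR v_2 OR NOT v_5) only v_2 is left, so v_2 = True.
All clauses satisfied.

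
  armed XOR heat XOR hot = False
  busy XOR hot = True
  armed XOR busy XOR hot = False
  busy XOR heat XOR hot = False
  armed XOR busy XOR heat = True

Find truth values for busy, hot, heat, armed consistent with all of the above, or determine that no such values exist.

busy = True, hot = False, heat = True, armed = True

armed XOR heat XOR hot = T XOR T XOR F = False ✓
busy XOR hot = T XOR F = True ✓
armed XOR busy XOR hot = T XOR T XOR F = False ✓
busy XOR heat XOR hot = T XOR T XOR F = False ✓
armed XOR busy XOR heat = T XOR T XOR T = True ✓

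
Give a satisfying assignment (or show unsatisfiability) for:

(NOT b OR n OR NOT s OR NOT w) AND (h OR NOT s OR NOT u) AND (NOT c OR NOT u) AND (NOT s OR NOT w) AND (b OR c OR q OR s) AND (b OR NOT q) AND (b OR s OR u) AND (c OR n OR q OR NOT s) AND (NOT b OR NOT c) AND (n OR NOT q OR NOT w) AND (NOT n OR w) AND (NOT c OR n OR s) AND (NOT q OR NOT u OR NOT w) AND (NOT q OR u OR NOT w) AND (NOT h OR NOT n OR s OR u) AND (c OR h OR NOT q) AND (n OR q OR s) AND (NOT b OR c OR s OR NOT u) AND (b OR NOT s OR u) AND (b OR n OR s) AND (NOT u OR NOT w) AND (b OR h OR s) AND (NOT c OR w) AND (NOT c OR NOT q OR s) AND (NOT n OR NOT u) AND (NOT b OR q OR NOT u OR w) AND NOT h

Unit clause (NOT h) forces h = False.
Try q = True:
  (b OR NOT q) forces b = True.
  (NOT b OR NOT c) forces c = False.
  clause (c OR h OR NOT q) is falsified — backtrack.
So q = False.
Try n = False:
  (n OR q OR s) forces s = True.
  (h OR NOT s OR NOT u) forces u = False.
  (NOT s OR NOT w) forces w = False.
  (c OR n OR q OR NOT s) forces c = True.
  clause (NOT c OR w) is falsified — backtrack.
So n = True.
  then (NOT n OR w) forces w = True.
  then (NOT u OR NOT w) forces u = False.
  then (NOT s OR NOT w) forces s = False.
  then (b OR s OR u) forces b = True.
  then (NOT b OR NOT c) forces c = False.
All clauses satisfied.

q: False; n: True; s: False; u: False; w: True; h: False; b: True; c: False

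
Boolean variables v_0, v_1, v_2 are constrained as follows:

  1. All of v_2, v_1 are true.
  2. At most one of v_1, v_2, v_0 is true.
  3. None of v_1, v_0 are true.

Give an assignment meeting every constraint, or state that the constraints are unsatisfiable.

No satisfying assignment exists.

Case v_1 = True:
  Constraint (3) is violated (v_1=T) — contradiction.
Case v_1 = False:
  Constraint (1) is violated (v_1=F) — contradiction.
Both cases fail — unsatisfiable.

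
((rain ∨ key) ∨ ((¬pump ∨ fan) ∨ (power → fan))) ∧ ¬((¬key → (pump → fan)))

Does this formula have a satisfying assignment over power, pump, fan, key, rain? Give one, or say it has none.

power = False; pump = True; fan = False; key = False; rain = True

  (rain ∨ key) ∨ ((¬pump ∨ fan) ∨ (power → fan)) = True
    rain ∨ key = True
    (¬pump ∨ fan) ∨ (power → fan) = True
      ¬pump ∨ fan = False
        ¬pump = False
      power → fan = True
  ¬((¬key → (pump → fan))) = True
    ¬key → (pump → fan) = False
      ¬key = True
      pump → fan = False
Both conjuncts True, so the formula holds.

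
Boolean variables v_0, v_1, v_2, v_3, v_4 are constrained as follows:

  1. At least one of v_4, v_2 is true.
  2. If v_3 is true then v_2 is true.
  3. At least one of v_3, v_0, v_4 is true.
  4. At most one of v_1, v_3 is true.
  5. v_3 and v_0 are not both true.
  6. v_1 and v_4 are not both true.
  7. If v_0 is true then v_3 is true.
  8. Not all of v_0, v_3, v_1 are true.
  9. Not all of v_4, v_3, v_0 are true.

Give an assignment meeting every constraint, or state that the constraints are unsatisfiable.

v_0=F; v_1=F; v_2=F; v_3=F; v_4=T

  (1) {v_4, v_2}: 1 true — at least one ✓
  (2) v_3=F ⇒ v_2: vacuous ✓
  (3) {v_3, v_0, v_4}: 1 true — at least one ✓
  (4) {v_1, v_3}: 0 true — at most one ✓
  (5) v_3=F, v_0=F — not both ✓
  (6) v_1=F, v_4=T — not both ✓
  (7) v_0=F ⇒ v_3: vacuous ✓
  (8) {v_0, v_3, v_1}: 0/3 true — not all ✓
  (9) {v_4, v_3, v_0}: 1/3 true — not all ✓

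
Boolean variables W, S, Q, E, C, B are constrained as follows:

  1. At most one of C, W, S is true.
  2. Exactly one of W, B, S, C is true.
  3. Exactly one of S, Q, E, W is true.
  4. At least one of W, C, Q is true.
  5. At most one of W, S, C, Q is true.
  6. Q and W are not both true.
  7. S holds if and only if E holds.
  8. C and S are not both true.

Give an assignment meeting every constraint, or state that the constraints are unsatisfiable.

W=F; S=F; Q=T; E=F; C=F; B=T

  (1) {C, W, S}: 0 true — at most one ✓
  (2) {W, B, S, C}: 1 true — exactly one ✓
  (3) {S, Q, E, W}: 1 true — exactly one ✓
  (4) {W, C, Q}: 1 true — at least one ✓
  (5) {W, S, C, Q}: 1 true — at most one ✓
  (6) Q=T, W=F — not both ✓
  (7) S=F, E=F — same ✓
  (8) C=F, S=F — not both ✓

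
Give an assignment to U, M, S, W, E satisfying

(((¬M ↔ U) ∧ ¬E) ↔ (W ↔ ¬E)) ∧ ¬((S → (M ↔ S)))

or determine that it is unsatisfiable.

U = False, M = False, S = True, W = True, E = True

  ((¬M ↔ U) ∧ ¬E) ↔ (W ↔ ¬E) = True
    (¬M ↔ U) ∧ ¬E = False
      ¬M ↔ U = False
        ¬M = True
      ¬E = False
    W ↔ ¬E = False
      ¬E = False
  ¬((S → (M ↔ S))) = True
    S → (M ↔ S) = False
      M ↔ S = False
Both conjuncts True, so the formula holds.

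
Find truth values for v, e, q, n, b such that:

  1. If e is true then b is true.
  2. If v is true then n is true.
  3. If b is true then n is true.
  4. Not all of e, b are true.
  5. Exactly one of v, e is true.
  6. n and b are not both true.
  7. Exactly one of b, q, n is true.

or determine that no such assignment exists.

v=T, e=F, q=F, n=T, b=F

  (1) e=F ⇒ b: vacuous ✓
  (2) v=T ⇒ n: T ✓
  (3) b=F ⇒ n: vacuous ✓
  (4) {e, b}: 0/2 true — not all ✓
  (5) {v, e}: 1 true — exactly one ✓
  (6) n=T, b=F — not both ✓
  (7) {b, q, n}: 1 true — exactly one ✓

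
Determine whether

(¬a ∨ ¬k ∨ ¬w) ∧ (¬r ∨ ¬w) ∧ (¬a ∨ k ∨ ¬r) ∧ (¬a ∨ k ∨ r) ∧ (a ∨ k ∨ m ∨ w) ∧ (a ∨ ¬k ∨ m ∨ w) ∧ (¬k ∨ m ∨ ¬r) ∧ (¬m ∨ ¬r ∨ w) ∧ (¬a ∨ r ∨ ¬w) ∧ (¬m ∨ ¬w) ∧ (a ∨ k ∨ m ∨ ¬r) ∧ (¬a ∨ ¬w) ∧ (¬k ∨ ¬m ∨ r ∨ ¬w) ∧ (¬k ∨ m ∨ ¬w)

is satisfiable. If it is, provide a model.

m = True, w = False, r = False, k = False, a = False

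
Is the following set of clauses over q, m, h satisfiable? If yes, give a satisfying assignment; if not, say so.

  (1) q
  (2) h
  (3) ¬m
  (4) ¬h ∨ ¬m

q=T; m=F; h=T

Unit clause (q) forces q = True.
Unit clause (h) forces h = True.
Unit clause (¬m) forces m = False.
Check each clause:
  (q): q holds.
  (h): h holds.
  (¬m): ¬m holds.
  (¬h ∨ ¬m): ¬m holds.
All clauses satisfied.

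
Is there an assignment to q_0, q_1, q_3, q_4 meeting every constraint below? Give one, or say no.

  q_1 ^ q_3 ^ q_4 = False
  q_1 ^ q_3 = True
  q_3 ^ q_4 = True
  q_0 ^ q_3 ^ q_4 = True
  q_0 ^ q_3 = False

q_0=F; q_1=T; q_3=F; q_4=T

q_1 ^ q_3 ^ q_4 = T ^ F ^ T = False ✓
q_1 ^ q_3 = T ^ F = True ✓
q_3 ^ q_4 = F ^ T = True ✓
q_0 ^ q_3 ^ q_4 = F ^ F ^ T = True ✓
q_0 ^ q_3 = F ^ F = False ✓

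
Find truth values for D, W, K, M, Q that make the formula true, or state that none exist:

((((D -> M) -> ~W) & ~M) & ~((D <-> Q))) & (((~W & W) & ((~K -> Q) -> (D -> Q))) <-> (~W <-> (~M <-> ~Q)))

D = True, W = True, K = False, M = False, Q = False

  (((D -> M) -> ~W) & ~M) & ~((D <-> Q)) = True
    ((D -> M) -> ~W) & ~M = True
      (D -> M) -> ~W = True
        D -> M = False
        ~W = False
      ~M = True
    ~((D <-> Q)) = True
      D <-> Q = False
  ((~W & W) & ((~K -> Q) -> (D -> Q))) <-> (~W <-> (~M <-> ~Q)) = True
    (~W & W) & ((~K -> Q) -> (D -> Q)) = False
      ~W & W = False
        ~W = False
      (~K -> Q) -> (D -> Q) = True
        ~K -> Q = False
          ~K = True
        D -> Q = False
    ~W <-> (~M <-> ~Q) = False
      ~W = False
      ~M <-> ~Q = True
        ~M = True
        ~Q = True
Both conjuncts True, so the formula holds.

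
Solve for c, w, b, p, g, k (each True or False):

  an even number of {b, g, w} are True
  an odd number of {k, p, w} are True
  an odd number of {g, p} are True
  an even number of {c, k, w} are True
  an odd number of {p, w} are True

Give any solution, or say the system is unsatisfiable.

c=F; w=F; b=F; p=T; g=F; k=F

{b, g, w}: 0 true → even ✓
{k, p, w}: 1 true → odd ✓
{g, p}: 1 true → odd ✓
{c, k, w}: 0 true → even ✓
{p, w}: 1 true → odd ✓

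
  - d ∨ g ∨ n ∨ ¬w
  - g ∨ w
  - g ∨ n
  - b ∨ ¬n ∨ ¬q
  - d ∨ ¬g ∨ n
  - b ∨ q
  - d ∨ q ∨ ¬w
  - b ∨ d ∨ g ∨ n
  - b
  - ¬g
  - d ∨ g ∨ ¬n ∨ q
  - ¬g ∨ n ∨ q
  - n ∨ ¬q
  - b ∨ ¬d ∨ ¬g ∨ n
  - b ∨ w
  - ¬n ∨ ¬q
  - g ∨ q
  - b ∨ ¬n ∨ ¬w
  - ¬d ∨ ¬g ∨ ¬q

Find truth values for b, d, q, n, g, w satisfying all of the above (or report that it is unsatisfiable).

Case b = True:
  (¬g) forces g = False.
  (g ∨ w) forces w = True.
  (g ∨ n) forces n = True.
  (¬n ∨ ¬q) forces q = False.
  Clause (g ∨ q) is falsified — contradiction.
Case b = False:
  Clause (b) is falsified — contradiction.
Both cases fail, so the formula is unsatisfiable.

The formula is unsatisfiable.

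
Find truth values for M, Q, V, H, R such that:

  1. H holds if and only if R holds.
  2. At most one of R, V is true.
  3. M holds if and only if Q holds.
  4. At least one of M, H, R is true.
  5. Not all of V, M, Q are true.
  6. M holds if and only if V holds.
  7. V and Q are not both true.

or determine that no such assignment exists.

M = False, Q = False, V = False, H = True, R = True

  (1) H=T, R=T — same ✓
  (2) {R, V}: 1 true — at most one ✓
  (3) M=F, Q=F — same ✓
  (4) {M, H, R}: 2 true — at least one ✓
  (5) {V, M, Q}: 0/3 true — not all ✓
  (6) M=F, V=F — same ✓
  (7) V=F, Q=F — not both ✓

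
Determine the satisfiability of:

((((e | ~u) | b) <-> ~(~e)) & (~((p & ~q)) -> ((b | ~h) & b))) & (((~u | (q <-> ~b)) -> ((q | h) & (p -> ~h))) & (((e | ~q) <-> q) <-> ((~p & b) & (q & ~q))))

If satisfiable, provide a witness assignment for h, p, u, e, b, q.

h = False, p = True, u = True, e = True, b = False, q = False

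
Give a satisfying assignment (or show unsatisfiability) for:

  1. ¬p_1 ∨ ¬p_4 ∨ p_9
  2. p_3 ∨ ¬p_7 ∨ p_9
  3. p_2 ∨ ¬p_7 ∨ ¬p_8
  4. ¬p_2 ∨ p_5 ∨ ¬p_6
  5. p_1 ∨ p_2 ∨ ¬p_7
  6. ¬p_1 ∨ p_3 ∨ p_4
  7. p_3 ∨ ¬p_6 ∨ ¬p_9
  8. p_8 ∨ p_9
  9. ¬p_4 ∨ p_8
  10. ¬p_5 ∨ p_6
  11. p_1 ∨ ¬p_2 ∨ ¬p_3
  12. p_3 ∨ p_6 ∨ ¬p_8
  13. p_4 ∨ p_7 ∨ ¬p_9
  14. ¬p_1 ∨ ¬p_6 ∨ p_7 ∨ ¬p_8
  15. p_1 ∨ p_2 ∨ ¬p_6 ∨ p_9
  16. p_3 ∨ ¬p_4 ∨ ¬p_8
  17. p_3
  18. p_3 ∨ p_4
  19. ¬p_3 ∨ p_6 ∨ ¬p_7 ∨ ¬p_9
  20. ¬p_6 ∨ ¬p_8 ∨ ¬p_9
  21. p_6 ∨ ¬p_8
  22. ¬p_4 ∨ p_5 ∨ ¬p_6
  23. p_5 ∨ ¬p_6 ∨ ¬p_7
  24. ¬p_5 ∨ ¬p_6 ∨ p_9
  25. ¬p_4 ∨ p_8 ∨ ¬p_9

p_1=T, p_2=F, p_3=T, p_4=F, p_5=T, p_6=T, p_7=T, p_8=F, p_9=T

Unit clause (p_3) forces p_3 = True.
Set p_1 = True.
Set p_2 = False.
Set p_4 = False.
Set p_5 = True.
  then (¬p_5 ∨ p_6) forces p_6 = True.
  then (¬p_5 ∨ ¬p_6 ∨ p_9) forces p_9 = True.
  then (p_4 ∨ p_7 ∨ ¬p_9) forces p_7 = True.
  then (¬p_6 ∨ ¬p_8 ∨ ¬p_9) forces p_8 = False.
All clauses satisfied.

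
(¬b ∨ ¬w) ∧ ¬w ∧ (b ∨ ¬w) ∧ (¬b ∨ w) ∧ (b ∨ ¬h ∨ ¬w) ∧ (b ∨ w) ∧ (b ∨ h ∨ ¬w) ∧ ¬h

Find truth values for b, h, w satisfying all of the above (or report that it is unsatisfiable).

Case w = True:
  Clause (¬w) is falsified — contradiction.
Case w = False:
  (¬b ∨ w) forces b = False.
  Clause (b ∨ w) is falsified — contradiction.
Both cases fail, so the formula is unsatisfiable.

The formula is unsatisfiable.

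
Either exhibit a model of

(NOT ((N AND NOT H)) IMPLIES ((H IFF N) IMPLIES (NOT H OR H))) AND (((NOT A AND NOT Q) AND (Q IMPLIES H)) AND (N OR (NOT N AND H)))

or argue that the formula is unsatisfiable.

A: False; Q: False; H: False; N: True

  NOT ((N AND NOT H)) IMPLIES ((H IFF N) IMPLIES (NOT H OR H)) = True
    NOT ((N AND NOT H)) = False
      N AND NOT H = True
        NOT H = True
    (H IFF N) IMPLIES (NOT H OR H) = True
      H IFF N = False
      NOT H OR H = True
        NOT H = True
  ((NOT A AND NOT Q) AND (Q IMPLIES H)) AND (N OR (NOT N AND H)) = True
    (NOT A AND NOT Q) AND (Q IMPLIES H) = True
      NOT A AND NOT Q = True
        NOT A = True
        NOT Q = True
      Q IMPLIES H = True
    N OR (NOT N AND H) = True
      NOT N AND H = False
        NOT N = False
Both conjuncts True, so the formula holds.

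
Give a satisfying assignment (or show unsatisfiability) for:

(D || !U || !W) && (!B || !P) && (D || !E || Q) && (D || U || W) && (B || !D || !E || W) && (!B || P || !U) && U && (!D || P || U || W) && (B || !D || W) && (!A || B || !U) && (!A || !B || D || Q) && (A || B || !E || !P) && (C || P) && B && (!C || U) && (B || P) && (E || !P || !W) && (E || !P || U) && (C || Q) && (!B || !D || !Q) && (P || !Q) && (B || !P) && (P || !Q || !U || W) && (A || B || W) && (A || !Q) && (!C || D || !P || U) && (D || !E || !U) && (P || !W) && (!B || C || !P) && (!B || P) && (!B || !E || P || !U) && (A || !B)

Case B = True:
  (!B || !P) forces P = False.
  Clause (!B || P) is falsified — contradiction.
Case B = False:
  Clause (B) is falsified — contradiction.
Both cases fail, so the formula is unsatisfiable.

No satisfying assignment exists.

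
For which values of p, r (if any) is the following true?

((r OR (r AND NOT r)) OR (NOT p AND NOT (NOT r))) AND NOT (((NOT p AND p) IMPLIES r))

Unsatisfiable — no assignment works.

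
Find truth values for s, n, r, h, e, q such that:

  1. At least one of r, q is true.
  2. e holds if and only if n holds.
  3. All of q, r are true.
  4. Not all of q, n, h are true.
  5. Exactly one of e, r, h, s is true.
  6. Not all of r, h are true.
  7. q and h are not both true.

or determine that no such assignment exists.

s = False, n = False, r = True, h = False, e = False, q = True

  (1) {r, q}: 2 true — at least one ✓
  (2) e=F, n=F — same ✓
  (3) {q, r}: all 2 true ✓
  (4) {q, n, h}: 1/3 true — not all ✓
  (5) {e, r, h, s}: 1 true — exactly one ✓
  (6) {r, h}: 1/2 true — not all ✓
  (7) q=T, h=F — not both ✓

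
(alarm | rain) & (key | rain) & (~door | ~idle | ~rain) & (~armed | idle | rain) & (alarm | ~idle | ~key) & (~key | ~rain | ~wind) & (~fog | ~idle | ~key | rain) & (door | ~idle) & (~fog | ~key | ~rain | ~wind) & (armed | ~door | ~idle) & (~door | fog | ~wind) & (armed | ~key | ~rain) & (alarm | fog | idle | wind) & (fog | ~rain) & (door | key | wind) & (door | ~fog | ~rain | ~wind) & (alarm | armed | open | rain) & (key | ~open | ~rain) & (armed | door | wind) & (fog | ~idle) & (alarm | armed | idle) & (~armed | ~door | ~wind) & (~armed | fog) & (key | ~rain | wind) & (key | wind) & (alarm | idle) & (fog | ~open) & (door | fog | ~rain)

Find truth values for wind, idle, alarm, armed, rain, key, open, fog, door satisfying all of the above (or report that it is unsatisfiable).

Set wind = False.
  then (key | wind) forces key = True.
Try idle = True:
  (alarm | ~idle | ~key) forces alarm = True.
  (door | ~idle) forces door = True.
  (~door | ~idle | ~rain) forces rain = False.
  (~fog | ~idle | ~key | rain) forces fog = False.
  clause (fog | ~idle) is falsified — backtrack.
So idle = False.
  then (alarm | idle) forces alarm = True.
Set armed = False.
  then (armed | ~key | ~rain) forces rain = False.
  then (armed | door | wind) forces door = True.
Set open = False.
Set fog = False.
All clauses satisfied.

wind: False, idle: False, alarm: True, armed: False, rain: False, key: True, open: False, fog: False, door: True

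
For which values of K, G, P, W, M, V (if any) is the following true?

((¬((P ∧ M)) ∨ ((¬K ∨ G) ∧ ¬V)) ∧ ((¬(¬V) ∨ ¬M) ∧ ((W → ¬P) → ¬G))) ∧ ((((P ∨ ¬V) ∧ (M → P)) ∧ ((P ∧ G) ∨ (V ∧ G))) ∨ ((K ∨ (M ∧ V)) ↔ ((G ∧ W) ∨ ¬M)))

K = True, G = False, P = False, W = True, M = False, V = False

  (¬((P ∧ M)) ∨ ((¬K ∨ G) ∧ ¬V)) ∧ ((¬(¬V) ∨ ¬M) ∧ ((W → ¬P) → ¬G)) = True
    ¬((P ∧ M)) ∨ ((¬K ∨ G) ∧ ¬V) = True
      ¬((P ∧ M)) = True
        P ∧ M = False
      (¬K ∨ G) ∧ ¬V = False
        ¬K ∨ G = False
          ¬K = False
        ¬V = True
    (¬(¬V) ∨ ¬M) ∧ ((W → ¬P) → ¬G) = True
      ¬(¬V) ∨ ¬M = True
        ¬(¬V) = False
          ¬V = True
        ¬M = True
      (W → ¬P) → ¬G = True
        W → ¬P = True
          ¬P = True
        ¬G = True
  (((P ∨ ¬V) ∧ (M → P)) ∧ ((P ∧ G) ∨ (V ∧ G))) ∨ ((K ∨ (M ∧ V)) ↔ ((G ∧ W) ∨ ¬M)) = True
    ((P ∨ ¬V) ∧ (M → P)) ∧ ((P ∧ G) ∨ (V ∧ G)) = False
      (P ∨ ¬V) ∧ (M → P) = True
        P ∨ ¬V = True
          ¬V = True
        M → P = True
      (P ∧ G) ∨ (V ∧ G) = False
        P ∧ G = False
        V ∧ G = False
    (K ∨ (M ∧ V)) ↔ ((G ∧ W) ∨ ¬M) = True
      K ∨ (M ∧ V) = True
        M ∧ V = False
      (G ∧ W) ∨ ¬M = True
        G ∧ W = False
        ¬M = True
Both conjuncts True, so the formula holds.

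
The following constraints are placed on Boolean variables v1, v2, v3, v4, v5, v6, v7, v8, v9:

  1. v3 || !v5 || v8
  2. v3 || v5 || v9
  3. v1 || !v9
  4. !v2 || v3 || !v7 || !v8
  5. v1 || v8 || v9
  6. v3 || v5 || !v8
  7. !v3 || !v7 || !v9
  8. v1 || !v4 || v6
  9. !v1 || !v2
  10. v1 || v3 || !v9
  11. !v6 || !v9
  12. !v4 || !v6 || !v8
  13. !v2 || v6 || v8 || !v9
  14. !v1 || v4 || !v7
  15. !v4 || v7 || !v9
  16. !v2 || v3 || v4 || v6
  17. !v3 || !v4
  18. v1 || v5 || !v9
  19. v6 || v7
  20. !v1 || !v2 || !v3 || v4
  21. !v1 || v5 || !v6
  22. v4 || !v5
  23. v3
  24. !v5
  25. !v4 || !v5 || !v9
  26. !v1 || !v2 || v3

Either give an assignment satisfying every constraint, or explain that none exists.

Unit clause (v3) forces v3 = True.
Unit clause (!v5) forces v5 = False.
In (!v3 || !v4) only !v4 is left, so v4 = False.
Try v1 = True:
  (!v1 || !v2) forces v2 = False.
  (!v1 || v4 || !v7) forces v7 = False.
  (v6 || v7) forces v6 = True.
  clause (!v1 || v5 || !v6) is falsified — backtrack.
So v1 = False.
  then (v1 || !v9) forces v9 = False.
  then (v1 || v8 || v9) forces v8 = True.
Set v2 = True.
Set v6 = True.
Set v7 = False.
All clauses satisfied.

v1=F, v2=T, v3=T, v4=F, v5=F, v6=T, v7=F, v8=T, v9=F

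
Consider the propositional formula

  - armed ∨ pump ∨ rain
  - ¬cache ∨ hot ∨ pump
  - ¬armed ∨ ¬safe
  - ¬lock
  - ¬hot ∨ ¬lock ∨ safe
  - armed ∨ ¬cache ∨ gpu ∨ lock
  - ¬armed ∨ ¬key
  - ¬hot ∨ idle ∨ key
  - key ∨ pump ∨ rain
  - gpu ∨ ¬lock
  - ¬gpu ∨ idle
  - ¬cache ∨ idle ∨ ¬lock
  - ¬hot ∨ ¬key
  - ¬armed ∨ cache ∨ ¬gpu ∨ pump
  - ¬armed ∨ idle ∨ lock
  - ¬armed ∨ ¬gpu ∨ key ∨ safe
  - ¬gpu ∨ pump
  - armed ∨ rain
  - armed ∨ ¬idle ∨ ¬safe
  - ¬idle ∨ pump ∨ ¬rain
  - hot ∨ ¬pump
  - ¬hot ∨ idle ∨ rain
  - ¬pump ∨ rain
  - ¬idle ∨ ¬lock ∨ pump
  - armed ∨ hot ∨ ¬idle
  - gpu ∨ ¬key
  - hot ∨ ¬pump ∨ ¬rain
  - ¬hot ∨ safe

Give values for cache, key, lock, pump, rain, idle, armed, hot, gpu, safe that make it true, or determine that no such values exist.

cache=F, key=F, lock=F, pump=F, rain=T, idle=F, armed=F, hot=F, gpu=F, safe=F

Unit clause (¬lock) forces lock = False.
Set cache = False.
Set key = False.
Set pump = False.
  then (key ∨ pump ∨ rain) forces rain = True.
  then (¬gpu ∨ pump) forces gpu = False.
  then (¬idle ∨ pump ∨ ¬rain) forces idle = False.
  then (¬hot ∨ idle ∨ key) forces hot = False.
  then (¬armed ∨ idle ∨ lock) forces armed = False.
Set safe = False.
All clauses satisfied.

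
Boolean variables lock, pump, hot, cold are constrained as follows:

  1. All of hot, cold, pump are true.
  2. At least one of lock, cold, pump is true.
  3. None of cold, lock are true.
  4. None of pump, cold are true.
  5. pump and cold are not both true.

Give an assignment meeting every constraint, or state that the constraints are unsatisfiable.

The formula is unsatisfiable.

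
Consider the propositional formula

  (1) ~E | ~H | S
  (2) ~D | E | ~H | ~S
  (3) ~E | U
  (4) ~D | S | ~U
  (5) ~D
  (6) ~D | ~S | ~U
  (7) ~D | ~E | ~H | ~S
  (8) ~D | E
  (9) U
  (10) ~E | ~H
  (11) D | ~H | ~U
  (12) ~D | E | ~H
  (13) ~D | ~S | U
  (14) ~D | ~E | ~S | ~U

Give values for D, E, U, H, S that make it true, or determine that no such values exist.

D: False, E: False, U: True, H: False, S: True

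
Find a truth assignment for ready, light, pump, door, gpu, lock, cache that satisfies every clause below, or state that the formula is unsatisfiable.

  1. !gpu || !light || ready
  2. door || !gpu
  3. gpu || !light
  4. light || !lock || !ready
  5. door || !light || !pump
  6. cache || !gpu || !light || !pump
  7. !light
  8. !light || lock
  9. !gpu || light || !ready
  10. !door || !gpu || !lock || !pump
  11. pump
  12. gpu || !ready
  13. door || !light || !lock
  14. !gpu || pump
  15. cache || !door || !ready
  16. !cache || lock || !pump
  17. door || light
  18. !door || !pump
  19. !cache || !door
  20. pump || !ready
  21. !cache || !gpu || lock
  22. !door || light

The formula is unsatisfiable.

Case light = True:
  Clause (!light) is falsified — contradiction.
Case light = False:
  (pump) forces pump = True.
  (door || light) forces door = True.
  Clause (!door || !pump) is falsified — contradiction.
Both cases fail, so the formula is unsatisfiable.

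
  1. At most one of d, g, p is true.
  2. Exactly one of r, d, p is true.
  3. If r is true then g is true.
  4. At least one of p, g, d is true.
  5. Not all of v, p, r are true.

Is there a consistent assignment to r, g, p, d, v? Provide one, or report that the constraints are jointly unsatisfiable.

r = False, g = False, p = False, d = True, v = True

  (1) {d, g, p}: 1 true — at most one ✓
  (2) {r, d, p}: 1 true — exactly one ✓
  (3) r=F ⇒ g: vacuous ✓
  (4) {p, g, d}: 1 true — at least one ✓
  (5) {v, p, r}: 1/3 true — not all ✓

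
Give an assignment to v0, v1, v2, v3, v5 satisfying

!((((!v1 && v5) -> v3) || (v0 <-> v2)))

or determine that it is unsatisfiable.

v0: True; v1: False; v2: False; v3: False; v5: True

  !((((!v1 && v5) -> v3) || (v0 <-> v2))) = True
    ((!v1 && v5) -> v3) || (v0 <-> v2) = False
      (!v1 && v5) -> v3 = False
        !v1 && v5 = True
          !v1 = True
      v0 <-> v2 = False
The formula evaluates to True.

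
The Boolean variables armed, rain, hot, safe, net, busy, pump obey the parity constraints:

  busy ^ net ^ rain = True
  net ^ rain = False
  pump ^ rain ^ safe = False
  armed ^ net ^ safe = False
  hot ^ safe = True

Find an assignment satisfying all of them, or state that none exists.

armed=T; rain=T; hot=T; safe=F; net=T; busy=T; pump=T

busy ^ net ^ rain = T ^ T ^ T = True ✓
net ^ rain = T ^ T = False ✓
pump ^ rain ^ safe = T ^ T ^ F = False ✓
armed ^ net ^ safe = T ^ T ^ F = False ✓
hot ^ safe = T ^ F = True ✓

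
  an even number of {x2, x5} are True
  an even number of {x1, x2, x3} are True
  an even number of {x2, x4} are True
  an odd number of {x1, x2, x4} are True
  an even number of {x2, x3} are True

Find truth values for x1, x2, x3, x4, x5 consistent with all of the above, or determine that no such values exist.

UNSATISFIABLE

Adding constraints 2, 3, 4, 5 mod 2: every variable appears an even number of times on the left, so the left side is 0.
But the right sides sum to 1 (mod 2). 0 ≠ 1 — the system is inconsistent.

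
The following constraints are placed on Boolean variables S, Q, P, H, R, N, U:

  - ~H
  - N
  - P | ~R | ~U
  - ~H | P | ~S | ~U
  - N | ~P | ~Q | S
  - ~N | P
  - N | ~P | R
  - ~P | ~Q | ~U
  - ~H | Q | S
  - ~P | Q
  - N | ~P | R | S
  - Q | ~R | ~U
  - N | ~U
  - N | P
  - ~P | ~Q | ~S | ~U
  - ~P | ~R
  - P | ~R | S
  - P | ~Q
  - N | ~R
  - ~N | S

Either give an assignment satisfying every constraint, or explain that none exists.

S = True; Q = True; P = True; H = False; R = False; N = True; U = False

Unit clause (~H) forces H = False.
Unit clause (N) forces N = True.
In (~N | P) only P is left, so P = True.
In (~P | Q) only Q is left, so Q = True.
In (~P | ~R) only ~R is left, so R = False.
In (~N | S) only S is left, so S = True.
In (~P | ~Q | ~U) only ~U is left, so U = False.
All clauses satisfied.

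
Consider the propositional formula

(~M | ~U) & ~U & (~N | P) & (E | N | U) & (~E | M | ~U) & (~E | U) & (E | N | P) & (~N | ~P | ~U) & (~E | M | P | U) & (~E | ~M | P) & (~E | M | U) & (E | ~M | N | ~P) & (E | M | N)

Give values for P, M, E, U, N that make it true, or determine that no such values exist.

Unit clause (~U) forces U = False.
In (~E | U) only ~E is left, so E = False.
In (E | N | U) only N is left, so N = True.
In (~N | P) only P is left, so P = True.
Set M = True.
All clauses satisfied.

P = True; M = True; E = False; U = False; N = True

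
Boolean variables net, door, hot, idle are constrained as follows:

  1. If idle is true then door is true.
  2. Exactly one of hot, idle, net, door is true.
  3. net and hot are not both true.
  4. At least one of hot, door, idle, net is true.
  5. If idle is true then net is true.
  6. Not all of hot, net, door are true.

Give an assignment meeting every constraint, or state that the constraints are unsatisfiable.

net=F, door=T, hot=F, idle=F

  (1) idle=F ⇒ door: vacuous ✓
  (2) {hot, idle, net, door}: 1 true — exactly one ✓
  (3) net=F, hot=F — not both ✓
  (4) {hot, door, idle, net}: 1 true — at least one ✓
  (5) idle=F ⇒ net: vacuous ✓
  (6) {hot, net, door}: 1/3 true — not all ✓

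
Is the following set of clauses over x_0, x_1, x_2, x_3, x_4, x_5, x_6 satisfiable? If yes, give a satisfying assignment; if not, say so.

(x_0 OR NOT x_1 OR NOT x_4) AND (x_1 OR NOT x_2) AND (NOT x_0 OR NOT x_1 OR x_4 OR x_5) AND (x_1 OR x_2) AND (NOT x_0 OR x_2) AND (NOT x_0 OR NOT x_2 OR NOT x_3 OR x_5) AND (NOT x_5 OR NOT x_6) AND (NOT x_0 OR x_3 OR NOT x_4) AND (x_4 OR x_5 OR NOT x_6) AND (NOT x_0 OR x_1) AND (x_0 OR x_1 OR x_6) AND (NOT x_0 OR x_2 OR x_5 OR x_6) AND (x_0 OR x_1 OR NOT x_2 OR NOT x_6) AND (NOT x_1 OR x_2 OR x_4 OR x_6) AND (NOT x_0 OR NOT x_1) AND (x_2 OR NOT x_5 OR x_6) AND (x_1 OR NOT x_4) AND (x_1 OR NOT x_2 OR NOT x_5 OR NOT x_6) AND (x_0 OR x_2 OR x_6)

x_0=F, x_1=T, x_2=T, x_3=T, x_4=F, x_5=T, x_6=F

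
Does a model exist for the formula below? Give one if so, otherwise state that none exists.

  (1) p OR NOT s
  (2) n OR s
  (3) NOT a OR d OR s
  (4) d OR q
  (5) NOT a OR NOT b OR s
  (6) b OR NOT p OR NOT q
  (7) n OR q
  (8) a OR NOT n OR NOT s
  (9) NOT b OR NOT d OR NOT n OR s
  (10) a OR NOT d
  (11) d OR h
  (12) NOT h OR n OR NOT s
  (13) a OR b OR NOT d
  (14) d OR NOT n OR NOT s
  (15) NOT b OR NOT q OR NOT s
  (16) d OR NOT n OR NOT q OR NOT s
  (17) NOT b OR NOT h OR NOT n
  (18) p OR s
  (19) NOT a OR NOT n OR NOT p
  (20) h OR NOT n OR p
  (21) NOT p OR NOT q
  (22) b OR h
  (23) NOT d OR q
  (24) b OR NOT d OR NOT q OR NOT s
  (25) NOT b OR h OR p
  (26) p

Case q = True:
  (NOT p OR NOT q) forces p = False.
  Clause (p) is falsified — contradiction.
Case q = False:
  (d OR q) forces d = True.
  Clause (NOT d OR q) is falsified — contradiction.
Both cases fail, so the formula is unsatisfiable.

Unsatisfiable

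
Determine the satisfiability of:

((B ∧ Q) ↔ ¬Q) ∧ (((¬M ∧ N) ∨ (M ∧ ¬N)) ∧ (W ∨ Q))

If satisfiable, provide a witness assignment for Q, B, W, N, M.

Q = True; B = False; W = False; N = True; M = False

  (B ∧ Q) ↔ ¬Q = True
    B ∧ Q = False
    ¬Q = False
  ((¬M ∧ N) ∨ (M ∧ ¬N)) ∧ (W ∨ Q) = True
    (¬M ∧ N) ∨ (M ∧ ¬N) = True
      ¬M ∧ N = True
        ¬M = True
      M ∧ ¬N = False
        ¬N = False
    W ∨ Q = True
Both conjuncts True, so the formula holds.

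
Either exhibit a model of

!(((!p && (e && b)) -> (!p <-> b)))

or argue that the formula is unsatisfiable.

The formula is unsatisfiable.

Case p = True: the formula becomes !((False -> !b)) = False.
Case p = False: the formula simplifies to !(((e && b) -> b)).
  b = True: this becomes !((e -> True)) = False.
  b = False: this becomes !((False -> False)) = False.
Both cases fail — unsatisfiable.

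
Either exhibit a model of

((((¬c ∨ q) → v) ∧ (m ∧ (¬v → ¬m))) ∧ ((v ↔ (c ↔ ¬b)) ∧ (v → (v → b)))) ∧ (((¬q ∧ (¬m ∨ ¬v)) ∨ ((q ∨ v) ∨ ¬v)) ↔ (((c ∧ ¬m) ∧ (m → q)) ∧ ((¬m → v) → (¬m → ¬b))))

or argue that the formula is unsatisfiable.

Case m = True: the formula simplifies to ((((¬c ∨ q) → v) ∧ v) ∧ ((v ↔ (c ↔ ¬b)) ∧ (v → (v → b)))) ∧ ¬(((¬q ∧ ¬v) ∨ ((q ∨ v) ∨ ¬v))).
  v = True: the conjunct ¬(((¬q ∧ ¬v) ∨ ((q ∨ v) ∨ ¬v))) becomes ¬((False ∨ True)) = False.
  v = False: the conjunct v is False.
Case m = False: the conjunct m is False.
Both cases fail — unsatisfiable.

The formula is unsatisfiable.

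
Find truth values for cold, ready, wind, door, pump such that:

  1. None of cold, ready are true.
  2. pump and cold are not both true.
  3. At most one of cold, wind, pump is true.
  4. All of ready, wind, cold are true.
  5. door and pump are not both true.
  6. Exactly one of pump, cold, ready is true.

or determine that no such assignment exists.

The formula is unsatisfiable.

Case cold = True:
  Constraint (1) is violated (cold=T) — contradiction.
Case cold = False:
  Constraint (4) is violated (cold=F) — contradiction.
Both cases fail — unsatisfiable.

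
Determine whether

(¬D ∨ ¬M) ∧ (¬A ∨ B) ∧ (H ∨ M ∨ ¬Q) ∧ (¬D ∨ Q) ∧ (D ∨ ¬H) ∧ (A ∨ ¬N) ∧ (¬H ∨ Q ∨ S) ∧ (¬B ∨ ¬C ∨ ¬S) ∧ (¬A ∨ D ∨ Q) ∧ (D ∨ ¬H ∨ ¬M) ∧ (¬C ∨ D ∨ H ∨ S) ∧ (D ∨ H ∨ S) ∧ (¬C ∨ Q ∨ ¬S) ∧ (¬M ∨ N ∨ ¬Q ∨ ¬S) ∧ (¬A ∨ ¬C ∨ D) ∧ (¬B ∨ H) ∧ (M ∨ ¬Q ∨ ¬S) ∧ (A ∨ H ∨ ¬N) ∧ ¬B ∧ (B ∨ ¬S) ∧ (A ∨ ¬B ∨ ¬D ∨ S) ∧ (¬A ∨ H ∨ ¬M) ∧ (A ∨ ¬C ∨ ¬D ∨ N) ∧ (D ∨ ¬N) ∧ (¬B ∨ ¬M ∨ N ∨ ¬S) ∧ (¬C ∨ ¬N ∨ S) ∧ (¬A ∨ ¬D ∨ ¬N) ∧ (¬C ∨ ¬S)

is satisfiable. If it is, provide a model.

D: True, H: True, Q: True, C: False, S: False, B: False, M: False, A: False, N: False

Unit clause (¬B) forces B = False.
In (B ∨ ¬S) only ¬S is left, so S = False.
In (¬A ∨ B) only ¬A is left, so A = False.
In (A ∨ ¬N) only ¬N is left, so N = False.
Try D = False:
  (D ∨ ¬H) forces H = False.
  clause (D ∨ H ∨ S) is falsified — backtrack.
So D = True.
  then (¬D ∨ ¬M) forces M = False.
  then (¬D ∨ Q) forces Q = True.
  then (A ∨ ¬C ∨ ¬D ∨ N) forces C = False.
  then (H ∨ M ∨ ¬Q) forces H = True.
All clauses satisfied.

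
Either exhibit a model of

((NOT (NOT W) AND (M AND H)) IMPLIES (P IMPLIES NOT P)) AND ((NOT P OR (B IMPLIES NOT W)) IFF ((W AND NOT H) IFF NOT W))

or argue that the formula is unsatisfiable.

M = True, P = False, W = True, H = True, B = True

  (NOT (NOT W) AND (M AND H)) IMPLIES (P IMPLIES NOT P) = True
    NOT (NOT W) AND (M AND H) = True
      NOT (NOT W) = True
        NOT W = False
      M AND H = True
    P IMPLIES NOT P = True
      NOT P = True
  (NOT P OR (B IMPLIES NOT W)) IFF ((W AND NOT H) IFF NOT W) = True
    NOT P OR (B IMPLIES NOT W) = True
      NOT P = True
      B IMPLIES NOT W = False
        NOT W = False
    (W AND NOT H) IFF NOT W = True
      W AND NOT H = False
        NOT H = False
      NOT W = False
Both conjuncts True, so the formula holds.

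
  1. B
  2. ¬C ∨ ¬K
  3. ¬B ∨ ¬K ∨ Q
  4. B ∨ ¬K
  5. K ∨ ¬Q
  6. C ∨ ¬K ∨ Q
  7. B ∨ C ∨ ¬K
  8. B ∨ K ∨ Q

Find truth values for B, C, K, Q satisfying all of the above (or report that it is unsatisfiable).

Unit clause (B) forces B = True.
Set C = True.
  then (¬C ∨ ¬K) forces K = False.
  then (K ∨ ¬Q) forces Q = False.
Check each clause:
  (B): B holds.
  (¬C ∨ ¬K): ¬K holds.
  (¬B ∨ ¬K ∨ Q): ¬K holds.
  (B ∨ ¬K): B holds.
  (K ∨ ¬Q): ¬Q holds.
  (C ∨ ¬K ∨ Q): C holds.
  (B ∨ C ∨ ¬K): B holds.
  (B ∨ K ∨ Q): B holds.
All clauses satisfied.

B = True; C = True; K = False; Q = False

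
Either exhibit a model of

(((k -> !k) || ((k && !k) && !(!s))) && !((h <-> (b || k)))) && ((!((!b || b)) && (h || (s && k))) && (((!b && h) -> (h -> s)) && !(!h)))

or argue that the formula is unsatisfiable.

No satisfying assignment exists.

The conjunct !((!b || b)) is unsatisfiable on its own:
  b=F: evaluates to False.
  b=T: evaluates to False.
So the whole conjunction is unsatisfiable.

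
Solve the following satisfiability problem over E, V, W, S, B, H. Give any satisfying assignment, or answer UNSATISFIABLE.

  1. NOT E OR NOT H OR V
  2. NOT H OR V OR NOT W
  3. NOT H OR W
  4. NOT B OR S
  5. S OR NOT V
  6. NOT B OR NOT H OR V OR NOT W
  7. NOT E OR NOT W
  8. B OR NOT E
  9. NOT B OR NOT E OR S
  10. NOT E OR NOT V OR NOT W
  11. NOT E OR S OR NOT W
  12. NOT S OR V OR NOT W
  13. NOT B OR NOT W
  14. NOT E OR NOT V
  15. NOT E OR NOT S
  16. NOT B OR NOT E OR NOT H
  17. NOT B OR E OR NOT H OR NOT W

E=F, V=F, W=F, S=F, B=F, H=F

Try E = True:
  (NOT E OR NOT W) forces W = False.
  (NOT H OR W) forces H = False.
  (B OR NOT E) forces B = True.
  (NOT B OR S) forces S = True.
  clause (NOT E OR NOT S) is falsified — backtrack.
So E = False.
Set V = False.
Set W = False.
  then (NOT H OR W) forces H = False.
Set S = False.
  then (NOT B OR S) forces B = False.
All clauses satisfied.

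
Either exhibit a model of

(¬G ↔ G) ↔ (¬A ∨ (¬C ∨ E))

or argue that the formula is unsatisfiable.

A: True, G: False, E: False, C: True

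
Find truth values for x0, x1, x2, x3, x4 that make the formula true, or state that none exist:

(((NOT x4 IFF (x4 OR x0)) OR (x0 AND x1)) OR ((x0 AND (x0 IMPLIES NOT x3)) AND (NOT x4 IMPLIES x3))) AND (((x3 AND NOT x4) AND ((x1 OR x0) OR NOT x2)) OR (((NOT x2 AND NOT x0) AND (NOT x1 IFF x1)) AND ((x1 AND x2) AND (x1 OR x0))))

x0 = True; x1 = False; x2 = True; x3 = True; x4 = False

  ((NOT x4 IFF (x4 OR x0)) OR (x0 AND x1)) OR ((x0 AND (x0 IMPLIES NOT x3)) AND (NOT x4 IMPLIES x3)) = True
    (NOT x4 IFF (x4 OR x0)) OR (x0 AND x1) = True
      NOT x4 IFF (x4 OR x0) = True
        NOT x4 = True
        x4 OR x0 = True
      x0 AND x1 = False
    (x0 AND (x0 IMPLIES NOT x3)) AND (NOT x4 IMPLIES x3) = False
      x0 AND (x0 IMPLIES NOT x3) = False
        x0 IMPLIES NOT x3 = False
          NOT x3 = False
      NOT x4 IMPLIES x3 = True
        NOT x4 = True
  ((x3 AND NOT x4) AND ((x1 OR x0) OR NOT x2)) OR (((NOT x2 AND NOT x0) AND (NOT x1 IFF x1)) AND ((x1 AND x2) AND (x1 OR x0))) = True
    (x3 AND NOT x4) AND ((x1 OR x0) OR NOT x2) = True
      x3 AND NOT x4 = True
        NOT x4 = True
      (x1 OR x0) OR NOT x2 = True
        x1 OR x0 = True
        NOT x2 = False
    ((NOT x2 AND NOT x0) AND (NOT x1 IFF x1)) AND ((x1 AND x2) AND (x1 OR x0)) = False
      (NOT x2 AND NOT x0) AND (NOT x1 IFF x1) = False
        NOT x2 AND NOT x0 = False
          NOT x2 = False
          NOT x0 = False
        NOT x1 IFF x1 = False
          NOT x1 = True
      (x1 AND x2) AND (x1 OR x0) = False
        x1 AND x2 = False
        x1 OR x0 = True
Both conjuncts True, so the formula holds.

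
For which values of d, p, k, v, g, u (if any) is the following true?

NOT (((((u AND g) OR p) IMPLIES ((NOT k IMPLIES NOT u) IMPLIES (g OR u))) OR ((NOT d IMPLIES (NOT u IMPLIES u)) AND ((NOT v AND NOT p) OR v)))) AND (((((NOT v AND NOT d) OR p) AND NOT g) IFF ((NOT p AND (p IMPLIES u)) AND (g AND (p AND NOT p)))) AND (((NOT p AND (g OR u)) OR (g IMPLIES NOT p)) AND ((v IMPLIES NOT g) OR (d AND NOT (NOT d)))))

No satisfying assignment exists.

Case g = True: the conjunct NOT (((((u AND g) OR p) IMPLIES ((NOT k IMPLIES NOT u) IMPLIES (g OR u))) OR ((NOT d IMPLIES (NOT u IMPLIES u)) AND ((NOT v AND NOT p) OR v)))) becomes NOT ((True OR ((NOT d IMPLIES (NOT u IMPLIES u)) AND ((NOT v AND NOT p) OR v)))) = False.
Case g = False: the formula simplifies to NOT (((p IMPLIES ((NOT k IMPLIES NOT u) IMPLIES u)) OR ((NOT d IMPLIES (NOT u IMPLIES u)) AND ((NOT v AND NOT p) OR v)))) AND NOT (((NOT v AND NOT d) OR p)).
  p = True: the conjunct NOT (((NOT v AND NOT d) OR p)) becomes NOT (((NOT v AND NOT d) OR True)) = False.
  p = False: the conjunct NOT (((p IMPLIES ((NOT k IMPLIES NOT u) IMPLIES u)) OR ((NOT d IMPLIES (NOT u IMPLIES u)) AND ((NOT v AND NOT p) OR v)))) becomes NOT ((True OR ((NOT d IMPLIES (NOT u IMPLIES u)) AND (NOT v OR v)))) = False.
Both cases fail — unsatisfiable.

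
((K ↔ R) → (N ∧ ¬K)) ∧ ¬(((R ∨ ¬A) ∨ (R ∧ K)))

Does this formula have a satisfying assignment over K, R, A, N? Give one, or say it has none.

K=T; R=F; A=T; N=T

  (K ↔ R) → (N ∧ ¬K) = True
    K ↔ R = False
    N ∧ ¬K = False
      ¬K = False
  ¬(((R ∨ ¬A) ∨ (R ∧ K))) = True
    (R ∨ ¬A) ∨ (R ∧ K) = False
      R ∨ ¬A = False
        ¬A = False
      R ∧ K = False
Both conjuncts True, so the formula holds.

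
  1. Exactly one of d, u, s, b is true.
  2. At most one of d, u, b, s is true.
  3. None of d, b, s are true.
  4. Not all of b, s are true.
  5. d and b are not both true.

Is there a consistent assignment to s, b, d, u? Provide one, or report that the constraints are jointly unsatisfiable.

s = False, b = False, d = False, u = True

  (1) {d, u, s, b}: 1 true — exactly one ✓
  (2) {d, u, b, s}: 1 true — at most one ✓
  (3) {d, b, s}: 0 true — none ✓
  (4) {b, s}: 0/2 true — not all ✓
  (5) d=F, b=F — not both ✓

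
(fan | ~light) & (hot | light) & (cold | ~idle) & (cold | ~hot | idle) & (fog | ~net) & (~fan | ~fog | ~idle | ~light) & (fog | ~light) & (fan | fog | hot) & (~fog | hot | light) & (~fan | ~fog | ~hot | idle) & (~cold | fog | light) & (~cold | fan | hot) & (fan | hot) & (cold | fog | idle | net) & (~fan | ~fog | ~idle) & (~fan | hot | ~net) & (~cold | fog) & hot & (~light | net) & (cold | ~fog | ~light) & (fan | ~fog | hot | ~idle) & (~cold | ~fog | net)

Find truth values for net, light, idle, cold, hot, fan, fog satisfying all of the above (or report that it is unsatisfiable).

net: True, light: False, idle: False, cold: True, hot: True, fan: False, fog: True

Unit clause (hot) forces hot = True.
Set net = True.
  then (fog | ~net) forces fog = True.
Try light = True:
  (fan | ~light) forces fan = True.
  (~fan | ~fog | ~idle | ~light) forces idle = False.
  clause (~fan | ~fog | ~hot | idle) is falsified — backtrack.
So light = False.
Set idle = False.
  then (cold | ~hot | idle) forces cold = True.
  then (~fan | ~fog | ~hot | idle) forces fan = False.
All clauses satisfied.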